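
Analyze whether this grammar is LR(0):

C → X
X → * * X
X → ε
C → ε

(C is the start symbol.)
Augment with C' → C and build the canonical LR(0) collection (I0 = CLOSURE({[C' → . C]}), then GOTO on every symbol after a dot until no new states appear). It has 6 states:
  I0: { [C → . X], [C → .], [C' → . C], [X → . * * X], [X → .] }  — shift, 2 reduces
  I1: { [X → * . * X] }  — shift
  I2: { [C' → C .] }  — accept
  I3: { [C → X .] }  — reduce
  I4: { [X → * * . X], [X → . * * X], [X → .] }  — shift, reduce
  I5: { [X → * * X .] }  — reduce

Conflict in state I0:
  Shift-reduce conflict between [C → .] and [X → . * * X]
So the grammar is NOT LR(0).

Answer: No. Shift-reduce conflict between [C → .] and [X → . * * X]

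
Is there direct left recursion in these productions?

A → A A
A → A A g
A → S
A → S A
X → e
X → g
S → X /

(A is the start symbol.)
Direct left recursion occurs when N → N α for some non-terminal N (the right-hand side begins with the left-hand side itself).

A → A A: LEFT RECURSIVE (starts with A)
A → A A g: LEFT RECURSIVE (starts with A)
A → S: starts with S
A → S A: starts with S
X → e: starts with e
X → g: starts with g
S → X /: starts with X

The grammar has direct left recursion on: A.

Answer: Yes, A is left-recursive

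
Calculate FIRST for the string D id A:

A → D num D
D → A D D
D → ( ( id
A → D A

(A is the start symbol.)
FIRST sets of the non-terminals involved (from the grammar, by fixed-point iteration):
  FIRST(D) = { '(' }

To compute FIRST(D id A), process the symbols left to right:
Symbol D is a non-terminal. Add FIRST(D) \ {ε} = { '(' }
D is not nullable (ε ∉ FIRST(D)), so stop here.
FIRST(D id A) = { '(' }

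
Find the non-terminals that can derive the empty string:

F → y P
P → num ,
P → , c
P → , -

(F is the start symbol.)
A non-terminal is nullable if it can derive ε (the empty string): either it has an ε-production, or it has a production whose right-hand side consists entirely of nullable non-terminals.

There are no ε-productions, so no non-terminal can derive ε.
No non-terminals are nullable.

Answer: None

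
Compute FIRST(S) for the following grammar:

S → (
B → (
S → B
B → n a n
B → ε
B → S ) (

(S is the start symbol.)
To compute FIRST(S), examine every production with S on the left-hand side, reading each right-hand side left to right until a non-nullable symbol is reached.

FIRST sets of the other non-terminals involved (by the same procedure, iterated to a fixed point):
  FIRST(B) = { '(', ')', 'n', ε }

From S → (:
  - '(' is a terminal: add '(' and stop
From S → B:
  - B is a non-terminal: add FIRST(B) \ {ε} = { '(', ')', 'n' }
    B is nullable and nothing follows, so the whole right-hand side can vanish: ε ∈ FIRST(S)

Collecting: FIRST(S) = { '(', ')', 'n', ε }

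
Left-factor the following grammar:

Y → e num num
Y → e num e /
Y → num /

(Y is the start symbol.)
Y → e num Y'
Y' → num
Y' → e /
Y → num /

Left-factoring transforms A → αβ₁ | αβ₂ into A → αA' and A' → β₁ | β₂
(α is the longest common prefix among the alternatives). Repeat until
no nonterminal has two alternatives with a common prefix.

Round 1: Y has alternatives sharing prefix 'e num'. Introduce Y': Y → e num Y'
  Add: Y' → num
  Add: Y' → e /

No remaining common prefixes — done.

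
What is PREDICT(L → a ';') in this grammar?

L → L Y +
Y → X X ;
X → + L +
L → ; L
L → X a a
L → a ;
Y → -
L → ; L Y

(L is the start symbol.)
PREDICT(L → a ';') = (FIRST(RHS) \ {ε}) ∪ (FOLLOW(L) if ε ∈ FIRST(RHS), i.e. RHS ⇒* ε)
FIRST(a ';') = { 'a' }
ε ∉ FIRST(a ';'), so FOLLOW(L) is not added.
PREDICT(L → a ';') = { 'a' }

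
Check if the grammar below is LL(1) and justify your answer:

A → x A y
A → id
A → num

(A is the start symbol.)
Yes, the grammar is LL(1).

A grammar is LL(1) if for each non-terminal N with multiple productions, the predict sets of those productions are pairwise disjoint, where PREDICT(N → α) = (FIRST(α) \ {ε}) ∪ (FOLLOW(N) if α ⇒* ε).

For A:
  PREDICT(A → x A y) = { 'x' }
  PREDICT(A → id) = { 'id' }
  PREDICT(A → num) = { 'num' }

All predict sets are disjoint. The grammar IS LL(1).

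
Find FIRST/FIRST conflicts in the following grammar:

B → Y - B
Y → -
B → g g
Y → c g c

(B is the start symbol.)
No FIRST/FIRST conflicts.

FIRST sets of the non-terminals at (or reachable through a nullable prefix from) the front of some alternative:
  FIRST(Y) = { '-', 'c' }

Productions for B:
  B → Y - B: FIRST = { '-', 'c' }
  B → g g: FIRST = { 'g' }
Productions for Y:
  Y → -: FIRST = { '-' }
  Y → c g c: FIRST = { 'c' }

All alternatives of each non-terminal have pairwise disjoint FIRST sets.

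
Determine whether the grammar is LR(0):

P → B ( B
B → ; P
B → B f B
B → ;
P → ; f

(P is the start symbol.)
No. Shift-reduce conflict between [B → ; .] and [B → . ;]

A grammar is LR(0) if no state in the canonical LR(0) collection has:
  - both a shift item (dot before a terminal) and a complete item (shift-reduce conflict), or
  - two or more complete items (reduce-reduce conflict; the accept item [P' → P .] counts as a complete item here).

Augment with P' → P and build the canonical LR(0) collection (I0 = CLOSURE({[P' → . P]}), then GOTO on every symbol after a dot until no new states appear). It has 11 states:
  I0: { [B → . ; P], [B → . ;], [B → . B f B], [P → . ; f], [P → . B ( B], [P' → . P] }  — shift
  I1: { [B → . ; P], [B → . ;], [B → . B f B], [B → ; . P], [B → ; .], [P → . ; f], [P → . B ( B], [P → ; . f] }  — shift, reduce
  I2: { [B → B . f B], [P → B . ( B] }  — shift
  I3: { [P' → P .] }  — accept
  I4: { [B → . ; P], [B → . ;], [B → . B f B], [P → B ( . B] }  — shift
  I5: { [B → . ; P], [B → . ;], [B → . B f B], [B → B f . B] }  — shift
  I6: { [B → . ; P], [B → . ;], [B → . B f B], [B → ; . P], [B → ; .], [P → . ; f], [P → . B ( B] }  — shift, reduce
  I7: { [B → B . f B], [B → B f B .] }  — shift, reduce
  I8: { [B → ; P .] }  — reduce
  I9: { [B → B . f B], [P → B ( B .] }  — shift, reduce
  I10: { [P → ; f .] }  — reduce

Conflict in state I1:
  Shift-reduce conflict between [B → ; .] and [B → . ;]
So the grammar is NOT LR(0).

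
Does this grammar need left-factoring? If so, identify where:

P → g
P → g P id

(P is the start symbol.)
Left-factoring is needed when two productions for the same non-terminal
share a common prefix on the right-hand side.

Productions for P:
  P → g
  P → g P id

Found common prefix 'g' in productions for P

Answer: Yes, P has productions with common prefix 'g'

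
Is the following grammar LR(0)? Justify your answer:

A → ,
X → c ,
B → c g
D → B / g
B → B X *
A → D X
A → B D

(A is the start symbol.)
Augment with A' → A and build the canonical LR(0) collection (I0 = CLOSURE({[A' → . A]}), then GOTO on every symbol after a dot until no new states appear). It has 17 states:
  I0: { [A → . ,], [A → . B D], [A → . D X], [A' → . A], [B → . B X *], [B → . c g], [D → . B / g] }  — shift
  I1: { [A → , .] }  — reduce
  I2: { [A' → A .] }  — accept
  I3: { [A → B . D], [B → . B X *], [B → . c g], [B → B . X *], [D → . B / g], [D → B . / g], [X → . c ,] }  — shift
  I4: { [A → D . X], [X → . c ,] }  — shift
  I5: { [B → c . g] }  — shift
  I6: { [B → c g .] }  — reduce
  I7: { [A → D X .] }  — reduce
  I8: { [X → c . ,] }  — shift
  I9: { [X → c , .] }  — reduce
  I10: { [D → B / . g] }  — shift
  I11: { [B → B . X *], [D → B . / g], [X → . c ,] }  — shift
  I12: { [A → B D .] }  — reduce
  I13: { [B → B X . *] }  — shift
  I14: { [B → c . g], [X → c . ,] }  — shift
  I15: { [B → B X * .] }  — reduce
  I16: { [D → B / g .] }  — reduce

Every state is either a pure shift/goto state or contains exactly one complete item and nothing to shift — no conflicts. The grammar is LR(0).

Answer: Yes, the grammar is LR(0)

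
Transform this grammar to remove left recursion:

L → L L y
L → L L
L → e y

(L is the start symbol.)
L is directly left-recursive. The standard transformation for
  A → A α₁ | ... | A α_m | β₁ | ... | β_n
is
  A  → β₁ A' | ... | β_n A'
  A' → α₁ A' | ... | α_m A' | ε

L → e y becomes L → e y L'
L → L L y becomes L' → L y L'
L → L L becomes L' → L L'
Add L' → ε

Resulting grammar:
L → e y L'
L' → L y L'
L' → L L'
L' → ε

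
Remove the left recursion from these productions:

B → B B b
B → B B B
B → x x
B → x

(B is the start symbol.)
B is directly left-recursive. The standard transformation for
  A → A α₁ | ... | A α_m | β₁ | ... | β_n
is
  A  → β₁ A' | ... | β_n A'
  A' → α₁ A' | ... | α_m A' | ε

B → x x becomes B → x x B'
B → x becomes B → x B'
B → B B b becomes B' → B b B'
B → B B B becomes B' → B B B'
Add B' → ε

Resulting grammar:
B → x x B'
B → x B'
B' → B b B'
B' → B B B'
B' → ε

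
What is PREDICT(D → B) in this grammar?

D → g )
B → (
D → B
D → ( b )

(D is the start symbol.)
{ '(' }

PREDICT(D → B) = (FIRST(RHS) \ {ε}) ∪ (FOLLOW(D) if ε ∈ FIRST(RHS), i.e. RHS ⇒* ε)
FIRST(B) = { '(' }
FIRST(B) = { '(' }
ε ∉ FIRST(B), so FOLLOW(D) is not added.
PREDICT(D → B) = { '(' }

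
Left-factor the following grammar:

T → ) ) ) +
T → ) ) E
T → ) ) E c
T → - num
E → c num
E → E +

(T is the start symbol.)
Left-factoring transforms A → αβ₁ | αβ₂ into A → αA' and A' → β₁ | β₂
(α is the longest common prefix among the alternatives). Repeat until
no nonterminal has two alternatives with a common prefix.

Round 1: T has alternatives sharing prefix ') )'. Introduce T': T → ) ) T'
  Add: T' → ) +
  Add: T' → E
  Add: T' → E c

Round 2: T' has alternatives sharing prefix 'E'. Introduce T'': T' → E T''
  Add: T'' → ε
  Add: T'' → c

No remaining common prefixes — done.

Resulting grammar:
T → ) ) T'
T' → ) +
T' → E T''
T'' → ε
T'' → c
T → - num
E → c num
E → E +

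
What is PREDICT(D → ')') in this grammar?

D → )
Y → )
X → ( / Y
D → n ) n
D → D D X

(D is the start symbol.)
PREDICT(D → ')') = (FIRST(RHS) \ {ε}) ∪ (FOLLOW(D) if ε ∈ FIRST(RHS), i.e. RHS ⇒* ε)
FIRST(')') = { ')' }
ε ∉ FIRST(')'), so FOLLOW(D) is not added.
PREDICT(D → ')') = { ')' }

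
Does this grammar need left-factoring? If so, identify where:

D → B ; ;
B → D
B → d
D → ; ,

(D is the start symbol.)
No, left-factoring is not needed

Left-factoring is needed when two productions for the same non-terminal
share a common prefix on the right-hand side.

Productions for D:
  D → B ; ;
  D → ; ,
Productions for B:
  B → D
  B → d

No common prefixes found.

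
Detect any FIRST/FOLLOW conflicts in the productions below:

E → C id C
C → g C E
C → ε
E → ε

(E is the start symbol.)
A FIRST/FOLLOW conflict occurs when a non-terminal N has a nullable alternative N → β (β ⇒* ε) and another alternative N → α with FIRST(α) ∩ FOLLOW(N) ≠ ∅: on such a lookahead the parser cannot decide between expanding α and letting N vanish via β.

Nullable non-terminals: C, E.
FIRST sets used below: FIRST(C) = { 'g', ε }

C: nullable alternative(s) C → ε; FOLLOW(C) = { $, 'g', 'id' }
  C → g C E: FIRST \ {ε} = { 'g' } — overlaps FOLLOW(C) on { 'g' }: CONFLICT
  C → ε: FIRST \ {ε} = { } — this is the only nullable alternative, skip

E: nullable alternative(s) E → ε; FOLLOW(E) = { $, 'g', 'id' }
  E → C id C: FIRST \ {ε} = { 'g', 'id' } — overlaps FOLLOW(E) on { 'g', 'id' }: CONFLICT
  E → ε: FIRST \ {ε} = { } — this is the only nullable alternative, skip

So the grammar has 2 FIRST/FOLLOW conflicts (marked CONFLICT above).

Answer: Yes. E → C id C with FOLLOW(E) on { 'g', 'id' }; C → g C E with FOLLOW(C) on { 'g' }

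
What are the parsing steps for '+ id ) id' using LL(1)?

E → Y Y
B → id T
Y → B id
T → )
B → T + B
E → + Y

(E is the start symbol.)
LL(1) parsing maintains a stack (initially the start symbol over $) and the input. At each step: if the stack top is a terminal, match it against the current input token; if it is a non-terminal N, replace it with the RHS of M[N, lookahead] (the unique production whose predict set contains the lookahead).

Stack is shown with the top on the left.

Stack      Input        Action
------------------------------
E $        + id ) id $  output E → + Y
+ Y $      + id ) id $  match '+'
Y $        id ) id $    output Y → B id
B id $     id ) id $    output B → id T
id T id $  id ) id $    match 'id'
T id $     ) id $       output T → )
) id $     ) id $       match ')'
id $       id $         match 'id'
$          $            accept

The string is accepted.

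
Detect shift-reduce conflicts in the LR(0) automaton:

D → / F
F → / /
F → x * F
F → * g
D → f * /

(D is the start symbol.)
A shift-reduce conflict occurs when an LR(0) state has both:
  - a complete (reduce) item [A → α .] (dot at the end), and
  - a shift item [B → β . c γ] (dot before a terminal).

Augment with D' → D and build the canonical LR(0) collection (I0 = CLOSURE({[D' → . D]}), then GOTO on every symbol after a dot until no new states appear). It has 14 states:
  I0: { [D → . / F], [D → . f * /], [D' → . D] }  — shift
  I1: { [D → / . F], [F → . * g], [F → . / /], [F → . x * F] }  — shift
  I2: { [D' → D .] }  — accept
  I3: { [D → f . * /] }  — shift
  I4: { [D → f * . /] }  — shift
  I5: { [D → f * / .] }  — reduce
  I6: { [F → * . g] }  — shift
  I7: { [F → / . /] }  — shift
  I8: { [D → / F .] }  — reduce
  I9: { [F → x . * F] }  — shift
  I10: { [F → . * g], [F → . / /], [F → . x * F], [F → x * . F] }  — shift
  I11: { [F → x * F .] }  — reduce
  I12: { [F → / / .] }  — reduce
  I13: { [F → * g .] }  — reduce

No state contains both a complete item and a shift item.

Answer: No shift-reduce conflicts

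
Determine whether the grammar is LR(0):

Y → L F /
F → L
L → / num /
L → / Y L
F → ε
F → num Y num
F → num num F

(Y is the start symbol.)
Augment with Y' → Y and build the canonical LR(0) collection (I0 = CLOSURE({[Y' → . Y]}), then GOTO on every symbol after a dot until no new states appear). It has 16 states:
  I0: { [L → . / Y L], [L → . / num /], [Y → . L F /], [Y' → . Y] }  — shift
  I1: { [L → . / Y L], [L → . / num /], [L → / . Y L], [L → / . num /], [Y → . L F /] }  — shift
  I2: { [F → . L], [F → . num Y num], [F → . num num F], [F → .], [L → . / Y L], [L → . / num /], [Y → L . F /] }  — shift, reduce
  I3: { [Y' → Y .] }  — accept
  I4: { [Y → L F . /] }  — shift
  I5: { [F → L .] }  — reduce
  I6: { [F → num . Y num], [F → num . num F], [L → . / Y L], [L → . / num /], [Y → . L F /] }  — shift
  I7: { [F → num Y . num] }  — shift
  I8: { [F → . L], [F → . num Y num], [F → . num num F], [F → .], [F → num num . F], [L → . / Y L], [L → . / num /] }  — shift, reduce
  I9: { [F → num num F .] }  — reduce
  I10: { [F → num Y num .] }  — reduce
  I11: { [Y → L F / .] }  — reduce
  I12: { [L → . / Y L], [L → . / num /], [L → / Y . L] }  — shift
  I13: { [L → / num . /] }  — shift
  I14: { [L → / num / .] }  — reduce
  I15: { [L → / Y L .] }  — reduce

Conflict in state I2:
  Shift-reduce conflict between [F → .] and [F → . num Y num]
So the grammar is NOT LR(0).

Answer: No. Shift-reduce conflict between [F → .] and [F → . num Y num]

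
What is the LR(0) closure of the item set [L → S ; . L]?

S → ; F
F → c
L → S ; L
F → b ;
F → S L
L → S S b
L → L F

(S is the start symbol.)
Start with: [L → S ; . L]
  [L → S ; . L] has the dot before L: add [L → . S ; L], [L → . S S b], [L → . L F]
  [L → . S ; L] has the dot before S: add [S → . ; F]
No further items can be added.

CLOSURE = { [L → . L F], [L → . S ; L], [L → . S S b], [L → S ; . L], [S → . ; F] }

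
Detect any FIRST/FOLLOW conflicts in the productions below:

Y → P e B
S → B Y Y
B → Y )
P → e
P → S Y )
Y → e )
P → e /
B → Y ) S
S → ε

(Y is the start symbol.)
Nullable non-terminals: S.
FIRST sets used below: FIRST(B) = { 'e' }

S: nullable alternative(s) S → ε; FOLLOW(S) = { $, ')', 'e' }
  S → B Y Y: FIRST \ {ε} = { 'e' } — overlaps FOLLOW(S) on { 'e' }: CONFLICT
  S → ε: FIRST \ {ε} = { } — this is the only nullable alternative, skip

B, P, Y have no nullable alternative, so no FIRST/FOLLOW check is needed there.

So the grammar has 1 FIRST/FOLLOW conflict (marked CONFLICT above).

Answer: Yes. S → B Y Y with FOLLOW(S) on { 'e' }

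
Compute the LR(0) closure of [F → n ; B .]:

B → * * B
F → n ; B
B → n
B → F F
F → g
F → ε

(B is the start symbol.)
Start with: [F → n ; B .]
The dot is at the end, so nothing is added.

CLOSURE = { [F → n ; B .] }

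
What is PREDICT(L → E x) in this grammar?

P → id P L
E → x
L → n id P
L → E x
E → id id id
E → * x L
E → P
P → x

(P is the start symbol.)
PREDICT(L → E x) = (FIRST(RHS) \ {ε}) ∪ (FOLLOW(L) if ε ∈ FIRST(RHS), i.e. RHS ⇒* ε)
FIRST(E) = { '*', 'id', 'x' }
FIRST(E x) = { '*', 'id', 'x' }
ε ∉ FIRST(E x), so FOLLOW(L) is not added.
PREDICT(L → E x) = { '*', 'id', 'x' }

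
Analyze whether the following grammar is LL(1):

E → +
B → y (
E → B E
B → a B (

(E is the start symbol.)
Yes, the grammar is LL(1).

A grammar is LL(1) if for each non-terminal N with multiple productions, the predict sets of those productions are pairwise disjoint, where PREDICT(N → α) = (FIRST(α) \ {ε}) ∪ (FOLLOW(N) if α ⇒* ε).

Relevant sets:
  FIRST(B) = { 'a', 'y' }

For E:
  PREDICT(E → '+') = { '+' }
  PREDICT(E → B E) = { 'a', 'y' }
For B:
  PREDICT(B → y '(') = { 'y' }
  PREDICT(B → a B '(') = { 'a' }

All predict sets are disjoint. The grammar IS LL(1).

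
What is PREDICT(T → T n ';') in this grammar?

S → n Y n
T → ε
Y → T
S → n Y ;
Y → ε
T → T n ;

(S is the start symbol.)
{ 'n' }

PREDICT(T → T n ';') = (FIRST(RHS) \ {ε}) ∪ (FOLLOW(T) if ε ∈ FIRST(RHS), i.e. RHS ⇒* ε)
FIRST(T) = { 'n', ε }
FIRST(T n ';') = { 'n' }
ε ∉ FIRST(T n ';'), so FOLLOW(T) is not added.
PREDICT(T → T n ';') = { 'n' }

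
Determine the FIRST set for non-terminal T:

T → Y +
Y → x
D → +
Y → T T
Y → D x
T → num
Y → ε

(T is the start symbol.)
FIRST sets of the other non-terminals involved (by the same procedure, iterated to a fixed point):
  FIRST(Y) = { '+', 'num', 'x', ε }

From T → Y +:
  - Y is a non-terminal: add FIRST(Y) \ {ε} = { '+', 'num', 'x' }
    Y is nullable, so continue to the next symbol
  - '+' is a terminal: add '+' and stop
From T → num:
  - num is a terminal: add 'num' and stop

Collecting: FIRST(T) = { '+', 'num', 'x' }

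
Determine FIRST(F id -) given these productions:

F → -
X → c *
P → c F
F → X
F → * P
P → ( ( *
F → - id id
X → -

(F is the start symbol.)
FIRST sets of the non-terminals involved (from the grammar, by fixed-point iteration):
  FIRST(F) = { '*', '-', 'c' }

To compute FIRST(F id -), process the symbols left to right:
Symbol F is a non-terminal. Add FIRST(F) \ {ε} = { '*', '-', 'c' }
F is not nullable (ε ∉ FIRST(F)), so stop here.
FIRST(F id -) = { '*', '-', 'c' }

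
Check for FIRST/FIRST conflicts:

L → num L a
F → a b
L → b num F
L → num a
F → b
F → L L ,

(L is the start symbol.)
FIRST sets of the non-terminals at (or reachable through a nullable prefix from) the front of some alternative:
  FIRST(L) = { 'b', 'num' }

Productions for L:
  L → num L a: FIRST = { 'num' }
  L → b num F: FIRST = { 'b' }
  L → num a: FIRST = { 'num' }
Productions for F:
  F → a b: FIRST = { 'a' }
  F → b: FIRST = { 'b' }
  F → L L ,: FIRST = { 'b', 'num' }

Conflict for L: L → num L a and L → num a
  Overlap: { 'num' }
Conflict for F: F → b and F → L L ,
  Overlap: { 'b' }

Answer: Yes. L → num L a / L → num a on { 'num' }; F → b / F → L L ',' on { 'b' }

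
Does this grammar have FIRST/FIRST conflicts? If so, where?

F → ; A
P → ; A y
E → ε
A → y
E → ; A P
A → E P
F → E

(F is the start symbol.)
Yes. F → ';' A / F → E on { ';' }

A FIRST/FIRST conflict occurs when two productions N → α and N → β for the same non-terminal have FIRST(α) ∩ FIRST(β) ≠ ∅ (with ε ∈ FIRST of a nullable right-hand side, so two nullable alternatives also conflict).

FIRST sets of the non-terminals at (or reachable through a nullable prefix from) the front of some alternative:
  FIRST(E) = { ';', ε }
  FIRST(P) = { ';' }

Productions for F:
  F → ; A: FIRST = { ';' }
  F → E: FIRST = { ';', ε }
Productions for E:
  E → ε: FIRST = { ε }
  E → ; A P: FIRST = { ';' }
Productions for A:
  A → y: FIRST = { 'y' }
  A → E P: FIRST = { ';' }
P has only one production, so no FIRST/FIRST conflict is possible there.

Conflict for F: F → ; A and F → E
  Overlap: { ';' }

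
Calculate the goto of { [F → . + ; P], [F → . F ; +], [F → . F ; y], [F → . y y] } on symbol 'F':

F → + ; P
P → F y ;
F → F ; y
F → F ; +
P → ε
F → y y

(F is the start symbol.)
GOTO(I, 'F') = CLOSURE({ [A → αX.β] : [A → α.Xβ] ∈ I, X = 'F' })

Items with dot before 'F', with the dot advanced:
  [F → . F ; +] → [F → F . ; +]
  [F → . F ; y] → [F → F . ; y]
Closure adds nothing (no advanced item has the dot before a non-terminal).

GOTO = { [F → F . ; +], [F → F . ; y] }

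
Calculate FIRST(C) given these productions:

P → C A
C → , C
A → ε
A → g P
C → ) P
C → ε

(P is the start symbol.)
{ ')', ',', ε }

From C → , C:
  - ',' is a terminal: add ',' and stop
From C → ) P:
  - ')' is a terminal: add ')' and stop
From C → ε:
  - ε-production, so ε ∈ FIRST(C)

Collecting: FIRST(C) = { ')', ',', ε }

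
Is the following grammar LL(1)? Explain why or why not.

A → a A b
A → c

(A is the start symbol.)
Yes, the grammar is LL(1).

For A:
  PREDICT(A → a A b) = { 'a' }
  PREDICT(A → c) = { 'c' }

All predict sets are disjoint. The grammar IS LL(1).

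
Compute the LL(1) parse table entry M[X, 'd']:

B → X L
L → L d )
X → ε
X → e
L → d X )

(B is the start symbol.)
To find M[X, 'd'], we find productions for X where 'd' is in the predict set (PREDICT(N → α) = (FIRST(α) \ {ε}) ∪ (FOLLOW(N) if α ⇒* ε)).

Relevant sets:
  FOLLOW(X) = { ')', 'd' }

X → ε: PREDICT = { ')', 'd' }
  'd' is in predict set, so this production goes in M[X, 'd']
X → e: PREDICT = { 'e' }

M[X, 'd'] = X → ε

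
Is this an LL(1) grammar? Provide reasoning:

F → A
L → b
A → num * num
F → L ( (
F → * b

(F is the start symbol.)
Relevant sets:
  FIRST(A) = { 'num' }
  FIRST(L) = { 'b' }

For F:
  PREDICT(F → A) = { 'num' }
  PREDICT(F → L '(' '(') = { 'b' }
  PREDICT(F → '*' b) = { '*' }
L, A have a single production, so nothing to check there.

All predict sets are disjoint. The grammar IS LL(1).

Answer: Yes, the grammar is LL(1).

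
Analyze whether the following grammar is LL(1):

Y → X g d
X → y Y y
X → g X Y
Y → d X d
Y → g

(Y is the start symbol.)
Relevant sets:
  FIRST(X) = { 'g', 'y' }

For Y:
  PREDICT(Y → X g d) = { 'g', 'y' }
  PREDICT(Y → d X d) = { 'd' }
  PREDICT(Y → g) = { 'g' }
For X:
  PREDICT(X → y Y y) = { 'y' }
  PREDICT(X → g X Y) = { 'g' }

Conflict found: Predict set conflict for Y: { 'g' }
The grammar is NOT LL(1).

Answer: No. Predict set conflict for Y: { 'g' }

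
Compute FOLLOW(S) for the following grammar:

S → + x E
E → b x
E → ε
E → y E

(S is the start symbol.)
To compute FOLLOW(S), find every occurrence of S on a right-hand side N → α S β: add FIRST(β) \ {ε}, and if β is empty or nullable also add FOLLOW(N). Iterate to a fixed point.

S is the start symbol, so $ ∈ FOLLOW(S).
S does not occur on any right-hand side.

Taking the union: FOLLOW(S) = { $ }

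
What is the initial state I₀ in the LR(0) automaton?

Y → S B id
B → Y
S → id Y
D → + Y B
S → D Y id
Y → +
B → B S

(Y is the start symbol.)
{ [D → . + Y B], [S → . D Y id], [S → . id Y], [Y → . +], [Y → . S B id], [Y' → . Y] }

First, augment the grammar with Y' → Y
I₀ = CLOSURE({ [Y' → . Y] }):
  [Y' → . Y] has the dot before Y: add [Y → . S B id], [Y → . +]
  [Y → . S B id] has the dot before S: add [S → . id Y], [S → . D Y id]
  [S → . D Y id] has the dot before D: add [D → . + Y B]
No further items can be added.

I₀ = { [D → . + Y B], [S → . D Y id], [S → . id Y], [Y → . +], [Y → . S B id], [Y' → . Y] }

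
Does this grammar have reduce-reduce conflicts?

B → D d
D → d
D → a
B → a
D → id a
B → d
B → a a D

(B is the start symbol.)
Yes — I3: [B → a .] vs [D → a .]; I4: [B → d .] vs [D → d .]

A reduce-reduce conflict occurs when an LR(0) state has two complete items [A → α .] and [B → β .] — both call for a reduction, and with no lookahead the parser cannot choose between them.

Augment with B' → B and build the canonical LR(0) collection (I0 = CLOSURE({[B' → . B]}), then GOTO on every symbol after a dot until no new states appear). It has 12 states:
  I0: { [B → . D d], [B → . a a D], [B → . a], [B → . d], [B' → . B], [D → . a], [D → . d], [D → . id a] }  — shift
  I1: { [B' → B .] }  — accept
  I2: { [B → D . d] }  — shift
  I3: { [B → a . a D], [B → a .], [D → a .] }  — shift, 2 reduces
  I4: { [B → d .], [D → d .] }  — 2 reduces
  I5: { [D → id . a] }  — shift
  I6: { [D → id a .] }  — reduce
  I7: { [B → a a . D], [D → . a], [D → . d], [D → . id a] }  — shift
  I8: { [B → a a D .] }  — reduce
  I9: { [D → a .] }  — reduce
  I10: { [D → d .] }  — reduce
  I11: { [B → D d .] }  — reduce

I3 contains complete items [B → a .], [D → a .] — reduce-reduce conflict.
I4 contains complete items [B → d .], [D → d .] — reduce-reduce conflict.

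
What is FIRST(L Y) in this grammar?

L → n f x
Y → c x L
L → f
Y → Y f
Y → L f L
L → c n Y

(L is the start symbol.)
FIRST sets of the non-terminals involved (from the grammar, by fixed-point iteration):
  FIRST(L) = { 'c', 'f', 'n' }

To compute FIRST(L Y), process the symbols left to right:
Symbol L is a non-terminal. Add FIRST(L) \ {ε} = { 'c', 'f', 'n' }
L is not nullable (ε ∉ FIRST(L)), so stop here.
FIRST(L Y) = { 'c', 'f', 'n' }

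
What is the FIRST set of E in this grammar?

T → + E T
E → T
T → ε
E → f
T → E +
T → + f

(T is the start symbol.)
{ '+', 'f', ε }

To compute FIRST(E), examine every production with E on the left-hand side, reading each right-hand side left to right until a non-nullable symbol is reached.

FIRST sets of the other non-terminals involved (by the same procedure, iterated to a fixed point):
  FIRST(T) = { '+', 'f', ε }

From E → T:
  - T is a non-terminal: add FIRST(T) \ {ε} = { '+', 'f' }
    T is nullable and nothing follows, so the whole right-hand side can vanish: ε ∈ FIRST(E)
From E → f:
  - f is a terminal: add 'f' and stop

Collecting: FIRST(E) = { '+', 'f', ε }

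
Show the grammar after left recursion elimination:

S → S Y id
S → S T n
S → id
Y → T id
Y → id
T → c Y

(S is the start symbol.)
S is directly left-recursive. The standard transformation for
  A → A α₁ | ... | A α_m | β₁ | ... | β_n
is
  A  → β₁ A' | ... | β_n A'
  A' → α₁ A' | ... | α_m A' | ε

S → id becomes S → id S'
S → S Y id becomes S' → Y id S'
S → S T n becomes S' → T n S'
Add S' → ε

Productions for other non-terminals are unchanged:
  Y → T id
  Y → id
  T → c Y

Resulting grammar:
S → id S'
S' → Y id S'
S' → T n S'
S' → ε
Y → T id
Y → id
T → c Y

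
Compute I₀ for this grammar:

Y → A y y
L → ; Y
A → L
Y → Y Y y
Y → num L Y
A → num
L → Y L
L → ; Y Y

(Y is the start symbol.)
{ [A → . L], [A → . num], [L → . ; Y Y], [L → . ; Y], [L → . Y L], [Y → . A y y], [Y → . Y Y y], [Y → . num L Y], [Y' → . Y] }

First, augment the grammar with Y' → Y
I₀ = CLOSURE({ [Y' → . Y] }):
  [Y' → . Y] has the dot before Y: add [Y → . A y y], [Y → . Y Y y], [Y → . num L Y]
  [Y → . A y y] has the dot before A: add [A → . L], [A → . num]
  [A → . L] has the dot before L: add [L → . ; Y], [L → . Y L], [L → . ; Y Y]
No further items can be added.

I₀ = { [A → . L], [A → . num], [L → . ; Y Y], [L → . ; Y], [L → . Y L], [Y → . A y y], [Y → . Y Y y], [Y → . num L Y], [Y' → . Y] }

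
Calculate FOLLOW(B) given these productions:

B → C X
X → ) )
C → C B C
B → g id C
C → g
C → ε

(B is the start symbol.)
To compute FOLLOW(B), find every occurrence of B on a right-hand side N → α B β: add FIRST(β) \ {ε}, and if β is empty or nullable also add FOLLOW(N). Iterate to a fixed point.

B is the start symbol, so $ ∈ FOLLOW(B).
In C → C B C: B is followed by C, add FIRST(C) \ {ε} = { ')', 'g' }
  C is nullable, so also add FOLLOW(C)

The FOLLOW sets referred to above (computed the same way, to a fixed point):
  FOLLOW(C) = { $, ')', 'g' }

Taking the union: FOLLOW(B) = { $, ')', 'g' }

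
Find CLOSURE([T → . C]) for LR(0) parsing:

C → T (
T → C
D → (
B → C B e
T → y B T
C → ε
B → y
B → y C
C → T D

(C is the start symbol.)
{ [C → . T (], [C → . T D], [C → .], [T → . C], [T → . y B T] }

Start with: [T → . C]
  [T → . C] has the dot before C: add [C → . T (], [C → .], [C → . T D]
  [C → . T (] has the dot before T: add [T → . y B T]
No further items can be added.

CLOSURE = { [C → . T (], [C → . T D], [C → .], [T → . C], [T → . y B T] }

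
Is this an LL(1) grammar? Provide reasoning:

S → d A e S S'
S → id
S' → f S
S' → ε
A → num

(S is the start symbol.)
Relevant sets:
  FOLLOW(S') = { $, 'f' }

For S:
  PREDICT(S → d A e S S') = { 'd' }
  PREDICT(S → id) = { 'id' }
For S':
  PREDICT(S' → f S) = { 'f' }
  PREDICT(S' → ε) = { $, 'f' }
A has a single production, so nothing to check there.

Conflict found: Predict set conflict for S': { 'f' }
The grammar is NOT LL(1).

Answer: No. Predict set conflict for S': { 'f' }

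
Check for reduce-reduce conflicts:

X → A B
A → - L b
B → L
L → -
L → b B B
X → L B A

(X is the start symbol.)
No reduce-reduce conflicts

Augment with X' → X and build the canonical LR(0) collection (I0 = CLOSURE({[X' → . X]}), then GOTO on every symbol after a dot until no new states appear). It has 16 states:
  I0: { [A → . - L b], [L → . -], [L → . b B B], [X → . A B], [X → . L B A], [X' → . X] }  — shift
  I1: { [A → - . L b], [L → - .], [L → . -], [L → . b B B] }  — shift, reduce
  I2: { [B → . L], [L → . -], [L → . b B B], [X → A . B] }  — shift
  I3: { [B → . L], [L → . -], [L → . b B B], [X → L . B A] }  — shift
  I4: { [X' → X .] }  — accept
  I5: { [B → . L], [L → . -], [L → . b B B], [L → b . B B] }  — shift
  I6: { [L → - .] }  — reduce
  I7: { [B → . L], [L → . -], [L → . b B B], [L → b B . B] }  — shift
  I8: { [B → L .] }  — reduce
  I9: { [L → b B B .] }  — reduce
  I10: { [A → . - L b], [X → L B . A] }  — shift
  I11: { [A → - . L b], [L → . -], [L → . b B B] }  — shift
  I12: { [X → L B A .] }  — reduce
  I13: { [A → - L . b] }  — shift
  I14: { [A → - L b .] }  — reduce
  I15: { [X → A B .] }  — reduce

No state contains more than one complete item.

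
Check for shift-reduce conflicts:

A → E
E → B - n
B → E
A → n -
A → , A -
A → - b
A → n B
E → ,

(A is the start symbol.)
A shift-reduce conflict occurs when an LR(0) state has both:
  - a complete (reduce) item [A → α .] (dot at the end), and
  - a shift item [B → β . c γ] (dot before a terminal).

Augment with A' → A and build the canonical LR(0) collection (I0 = CLOSURE({[A' → . A]}), then GOTO on every symbol after a dot until no new states appear). It has 16 states:
  I0: { [A → . , A -], [A → . - b], [A → . E], [A → . n -], [A → . n B], [A' → . A], [B → . E], [E → . ,], [E → . B - n] }  — shift
  I1: { [A → , . A -], [A → . , A -], [A → . - b], [A → . E], [A → . n -], [A → . n B], [B → . E], [E → , .], [E → . ,], [E → . B - n] }  — shift, reduce
  I2: { [A → - . b] }  — shift
  I3: { [A' → A .] }  — accept
  I4: { [E → B . - n] }  — shift
  I5: { [A → E .], [B → E .] }  — 2 reduces
  I6: { [A → n . -], [A → n . B], [B → . E], [E → . ,], [E → . B - n] }  — shift
  I7: { [E → , .] }  — reduce
  I8: { [A → n - .] }  — reduce
  I9: { [A → n B .], [E → B . - n] }  — shift, reduce
  I10: { [B → E .] }  — reduce
  I11: { [E → B - . n] }  — shift
  I12: { [E → B - n .] }  — reduce
  I13: { [A → - b .] }  — reduce
  I14: { [A → , A . -] }  — shift
  I15: { [A → , A - .] }  — reduce

I1 contains reduce item [E → , .] and shift items [A → . , A -], [A → . - b], [A → . n -], [A → . n B], [E → . ,] — shift-reduce conflict.
I9 contains reduce item [A → n B .] and shift item [E → B . - n] — shift-reduce conflict.

Answer: Yes — I1: [E → , .] vs [A → . , A -]; I9: [A → n B .] vs [E → B . - n]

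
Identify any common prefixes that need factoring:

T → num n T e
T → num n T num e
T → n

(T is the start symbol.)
Left-factoring is needed when two productions for the same non-terminal
share a common prefix on the right-hand side.

Productions for T:
  T → num n T e
  T → num n T num e
  T → n

Found common prefix 'num n T' in productions for T

Answer: Yes, T has productions with common prefix 'num n T'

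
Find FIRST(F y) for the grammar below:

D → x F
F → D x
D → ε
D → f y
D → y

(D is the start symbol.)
{ 'f', 'x', 'y' }

FIRST sets of the non-terminals involved (from the grammar, by fixed-point iteration):
  FIRST(F) = { 'f', 'x', 'y' }

To compute FIRST(F y), process the symbols left to right:
Symbol F is a non-terminal. Add FIRST(F) \ {ε} = { 'f', 'x', 'y' }
F is not nullable (ε ∉ FIRST(F)), so stop here.
FIRST(F y) = { 'f', 'x', 'y' }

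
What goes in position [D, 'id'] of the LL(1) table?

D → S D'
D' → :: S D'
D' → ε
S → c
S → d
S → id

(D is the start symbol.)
To find M[D, 'id'], we find productions for D where 'id' is in the predict set (PREDICT(N → α) = (FIRST(α) \ {ε}) ∪ (FOLLOW(N) if α ⇒* ε)).

Relevant sets:
  FIRST(S) = { 'c', 'd', 'id' }

D → S D': PREDICT = { 'c', 'd', 'id' }
  'id' is in predict set, so this production goes in M[D, 'id']

M[D, 'id'] = D → S D'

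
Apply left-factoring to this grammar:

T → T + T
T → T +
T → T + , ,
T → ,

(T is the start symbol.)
T → T + T'
T' → T
T' → ε
T' → , ,
T → ,

Left-factoring transforms A → αβ₁ | αβ₂ into A → αA' and A' → β₁ | β₂
(α is the longest common prefix among the alternatives). Repeat until
no nonterminal has two alternatives with a common prefix.

Round 1: T has alternatives sharing prefix 'T +'. Introduce T': T → T + T'
  Add: T' → T
  Add: T' → ε
  Add: T' → , ,

No remaining common prefixes — done.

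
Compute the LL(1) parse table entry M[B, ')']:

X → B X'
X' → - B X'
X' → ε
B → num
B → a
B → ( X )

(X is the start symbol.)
Empty (error entry)

To find M[B, ')'], we find productions for B where ')' is in the predict set (PREDICT(N → α) = (FIRST(α) \ {ε}) ∪ (FOLLOW(N) if α ⇒* ε)).

B → num: PREDICT = { 'num' }
B → a: PREDICT = { 'a' }
B → ( X ): PREDICT = { '(' }

M[B, ')'] is empty (no production applies)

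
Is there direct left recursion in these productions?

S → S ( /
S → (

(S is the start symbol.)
S → S ( /: LEFT RECURSIVE (starts with S)
S → (: starts with '('

The grammar has direct left recursion on: S.

Answer: Yes, S is left-recursive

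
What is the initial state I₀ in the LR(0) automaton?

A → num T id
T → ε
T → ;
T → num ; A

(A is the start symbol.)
First, augment the grammar with A' → A
I₀ = CLOSURE({ [A' → . A] }):
  [A' → . A] has the dot before A: add [A → . num T id]
No further items can be added.

I₀ = { [A → . num T id], [A' → . A] }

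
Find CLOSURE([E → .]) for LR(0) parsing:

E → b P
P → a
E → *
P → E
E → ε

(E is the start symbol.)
{ [E → .] }

Start with: [E → .]
The dot is at the end, so nothing is added.

CLOSURE = { [E → .] }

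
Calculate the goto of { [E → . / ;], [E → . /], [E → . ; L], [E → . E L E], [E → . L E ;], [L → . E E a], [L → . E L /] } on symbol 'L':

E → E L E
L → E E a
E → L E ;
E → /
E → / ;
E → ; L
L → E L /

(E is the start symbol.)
GOTO(I, 'L') = CLOSURE({ [A → αX.β] : [A → α.Xβ] ∈ I, X = 'L' })

Items with dot before 'L', with the dot advanced:
  [E → . L E ;] → [E → L . E ;]
Closure of the advanced items:
  [E → L . E ;] has the dot before E: add [E → . E L E], [E → . L E ;], [E → . /], [E → . / ;], [E → . ; L]
  [E → . L E ;] has the dot before L: add [L → . E E a], [L → . E L /]

GOTO = { [E → . / ;], [E → . /], [E → . ; L], [E → . E L E], [E → . L E ;], [E → L . E ;], [L → . E E a], [L → . E L /] }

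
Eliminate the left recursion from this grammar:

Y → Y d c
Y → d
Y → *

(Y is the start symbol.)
Y is directly left-recursive. The standard transformation for
  A → A α₁ | ... | A α_m | β₁ | ... | β_n
is
  A  → β₁ A' | ... | β_n A'
  A' → α₁ A' | ... | α_m A' | ε

Y → d becomes Y → d Y'
Y → * becomes Y → * Y'
Y → Y d c becomes Y' → d c Y'
Add Y' → ε

Resulting grammar:
Y → d Y'
Y → * Y'
Y' → d c Y'
Y' → ε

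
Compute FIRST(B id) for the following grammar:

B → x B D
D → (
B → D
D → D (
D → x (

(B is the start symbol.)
FIRST sets of the non-terminals involved (from the grammar, by fixed-point iteration):
  FIRST(B) = { '(', 'x' }

To compute FIRST(B id), process the symbols left to right:
Symbol B is a non-terminal. Add FIRST(B) \ {ε} = { '(', 'x' }
B is not nullable (ε ∉ FIRST(B)), so stop here.
FIRST(B id) = { '(', 'x' }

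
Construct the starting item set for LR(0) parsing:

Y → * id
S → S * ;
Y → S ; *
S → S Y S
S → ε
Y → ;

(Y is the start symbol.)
{ [S → . S * ;], [S → . S Y S], [S → .], [Y → . * id], [Y → . ;], [Y → . S ; *], [Y' → . Y] }

First, augment the grammar with Y' → Y
I₀ = CLOSURE({ [Y' → . Y] }):
  [Y' → . Y] has the dot before Y: add [Y → . * id], [Y → . S ; *], [Y → . ;]
  [Y → . S ; *] has the dot before S: add [S → . S * ;], [S → . S Y S], [S → .]
No further items can be added.

I₀ = { [S → . S * ;], [S → . S Y S], [S → .], [Y → . * id], [Y → . ;], [Y → . S ; *], [Y' → . Y] }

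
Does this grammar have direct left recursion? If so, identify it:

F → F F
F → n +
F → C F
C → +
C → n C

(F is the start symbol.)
Direct left recursion occurs when N → N α for some non-terminal N (the right-hand side begins with the left-hand side itself).

F → F F: LEFT RECURSIVE (starts with F)
F → n +: starts with n
F → C F: starts with C
C → +: starts with '+'
C → n C: starts with n

The grammar has direct left recursion on: F.

Answer: Yes, F is left-recursive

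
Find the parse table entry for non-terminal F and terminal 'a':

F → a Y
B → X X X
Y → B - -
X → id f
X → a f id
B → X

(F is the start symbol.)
To find M[F, 'a'], we find productions for F where 'a' is in the predict set (PREDICT(N → α) = (FIRST(α) \ {ε}) ∪ (FOLLOW(N) if α ⇒* ε)).

F → a Y: PREDICT = { 'a' }
  'a' is in predict set, so this production goes in M[F, 'a']

M[F, 'a'] = F → a Y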